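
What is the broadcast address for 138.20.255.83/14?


Network: 138.20.0.0/14
Host bits = 18
Set all host bits to 1:
Broadcast: 138.23.255.255


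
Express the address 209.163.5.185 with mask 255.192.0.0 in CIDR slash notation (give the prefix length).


Binary: 11111111.11000000.00000000.00000000
Count leading 1s
Prefix: /10


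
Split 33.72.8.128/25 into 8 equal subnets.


New prefix = 25 + 3 = 28
Each subnet has 16 addresses
  33.72.8.128/28
  33.72.8.144/28
  33.72.8.160/28
  33.72.8.176/28
  33.72.8.192/28
  33.72.8.208/28
  33.72.8.224/28
  33.72.8.240/28
Subnets: 33.72.8.128/28, 33.72.8.144/28, 33.72.8.160/28, 33.72.8.176/28, 33.72.8.192/28, 33.72.8.208/28, 33.72.8.224/28, 33.72.8.240/28


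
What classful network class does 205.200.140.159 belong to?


First octet: 205
Binary: 11001101
110xxxxx -> Class C (192-223)
Class C, default mask 255.255.255.0 (/24)


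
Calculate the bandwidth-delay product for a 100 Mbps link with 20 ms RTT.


BDP = bandwidth * RTT
= 100 Mbps * 20 ms
= 100 * 1e6 * 20 / 1000 bits
= 2000000 bits
= 250000 bytes
= 244.1406 KB
BDP = 2000000 bits (250000 bytes)


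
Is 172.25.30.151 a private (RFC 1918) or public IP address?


RFC 1918 private ranges:
  10.0.0.0/8 (10.0.0.0 - 10.255.255.255)
  172.16.0.0/12 (172.16.0.0 - 172.31.255.255)
  192.168.0.0/16 (192.168.0.0 - 192.168.255.255)
Private (in 172.16.0.0/12)


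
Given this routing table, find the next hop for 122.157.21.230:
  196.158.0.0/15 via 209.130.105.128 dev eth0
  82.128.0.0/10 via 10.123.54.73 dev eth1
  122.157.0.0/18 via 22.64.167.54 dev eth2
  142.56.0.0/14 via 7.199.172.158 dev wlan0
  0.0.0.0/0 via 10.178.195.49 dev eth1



Longest prefix match for 122.157.21.230:
  /15 196.158.0.0: no
  /10 82.128.0.0: no
  /18 122.157.0.0: MATCH
  /14 142.56.0.0: no
  /0 0.0.0.0: MATCH
Selected: next-hop 22.64.167.54 via eth2 (matched /18)


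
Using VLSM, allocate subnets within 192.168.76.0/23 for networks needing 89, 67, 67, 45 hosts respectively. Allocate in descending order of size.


89 hosts -> /25 (126 usable): 192.168.76.0/25
67 hosts -> /25 (126 usable): 192.168.76.128/25
67 hosts -> /25 (126 usable): 192.168.77.0/25
45 hosts -> /26 (62 usable): 192.168.77.128/26
Allocation: 192.168.76.0/25 (89 hosts, 126 usable); 192.168.76.128/25 (67 hosts, 126 usable); 192.168.77.0/25 (67 hosts, 126 usable); 192.168.77.128/26 (45 hosts, 62 usable)


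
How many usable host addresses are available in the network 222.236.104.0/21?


Host bits = 32 - 21 = 11
Total addresses = 2^11 = 2048
Usable = total - 2 (network and broadcast)
Usable hosts: 2046


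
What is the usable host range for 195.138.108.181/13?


Network: 195.136.0.0
Broadcast: 195.143.255.255
First usable = network + 1
Last usable = broadcast - 1
Range: 195.136.0.1 to 195.143.255.254


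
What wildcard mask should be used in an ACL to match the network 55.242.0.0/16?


Subnet mask: 255.255.0.0
Wildcard = 255.255.255.255 - subnet mask
255 - 255 = 0
255 - 255 = 0
255 - 0 = 255
255 - 0 = 255
Wildcard: 0.0.255.255


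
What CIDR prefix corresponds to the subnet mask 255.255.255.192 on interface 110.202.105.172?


Binary: 11111111.11111111.11111111.11000000
Count leading 1s
Prefix: /26


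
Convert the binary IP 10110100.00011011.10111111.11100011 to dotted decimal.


10110100 = 180
00011011 = 27
10111111 = 191
11100011 = 227
IP: 180.27.191.227


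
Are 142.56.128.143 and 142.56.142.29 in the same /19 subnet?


Mask: 255.255.224.0
142.56.128.143 AND mask = 142.56.128.0
142.56.142.29 AND mask = 142.56.128.0
Yes, same subnet (142.56.128.0)


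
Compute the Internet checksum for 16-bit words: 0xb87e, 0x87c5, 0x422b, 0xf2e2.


Sum all words (with carry folding):
+ 0xb87e = 0xb87e
+ 0x87c5 = 0x4044
+ 0x422b = 0x826f
+ 0xf2e2 = 0x7552
One's complement: ~0x7552
Checksum = 0x8aad


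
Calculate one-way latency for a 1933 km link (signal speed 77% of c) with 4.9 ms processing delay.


Speed = 0.77 * 3e5 km/s = 231000 km/s
Propagation delay = 1933 / 231000 = 0.0084 s = 8.368 ms
Processing delay = 4.9 ms
Total one-way latency = 13.268 ms


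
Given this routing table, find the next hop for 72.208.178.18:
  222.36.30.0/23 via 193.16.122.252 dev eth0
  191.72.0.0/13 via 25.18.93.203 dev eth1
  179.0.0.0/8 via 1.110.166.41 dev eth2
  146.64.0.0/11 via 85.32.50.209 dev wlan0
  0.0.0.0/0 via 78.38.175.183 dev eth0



Longest prefix match for 72.208.178.18:
  /23 222.36.30.0: no
  /13 191.72.0.0: no
  /8 179.0.0.0: no
  /11 146.64.0.0: no
  /0 0.0.0.0: MATCH
Selected: next-hop 78.38.175.183 via eth0 (matched /0)


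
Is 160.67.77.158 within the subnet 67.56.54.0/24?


Subnet network: 67.56.54.0
Test IP AND mask: 160.67.77.0
No, 160.67.77.158 is not in 67.56.54.0/24


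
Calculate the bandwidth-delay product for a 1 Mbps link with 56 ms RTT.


BDP = bandwidth * RTT
= 1 Mbps * 56 ms
= 1 * 1e6 * 56 / 1000 bits
= 56000 bits
= 7000 bytes
= 6.8359 KB
BDP = 56000 bits (7000 bytes)


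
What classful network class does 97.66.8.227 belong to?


First octet: 97
Binary: 01100001
0xxxxxxx -> Class A (1-126)
Class A, default mask 255.0.0.0 (/8)


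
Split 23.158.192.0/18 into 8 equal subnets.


New prefix = 18 + 3 = 21
Each subnet has 2048 addresses
  23.158.192.0/21
  23.158.200.0/21
  23.158.208.0/21
  23.158.216.0/21
  23.158.224.0/21
  23.158.232.0/21
  23.158.240.0/21
  23.158.248.0/21
Subnets: 23.158.192.0/21, 23.158.200.0/21, 23.158.208.0/21, 23.158.216.0/21, 23.158.224.0/21, 23.158.232.0/21, 23.158.240.0/21, 23.158.248.0/21


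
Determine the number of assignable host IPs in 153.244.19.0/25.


Host bits = 32 - 25 = 7
Total addresses = 2^7 = 128
Usable = total - 2 (network and broadcast)
Usable hosts: 126


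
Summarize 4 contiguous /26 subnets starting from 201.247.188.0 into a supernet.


Original prefix: /26
Number of subnets: 4 = 2^2
New prefix = 26 - 2 = 24
Supernet: 201.247.188.0/24


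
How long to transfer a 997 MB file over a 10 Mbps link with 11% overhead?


Effective throughput = 10 * (1 - 11/100) = 8.9 Mbps
File size in Mb = 997 * 8 = 7976 Mb
Time = 7976 / 8.9
Time = 896.1798 seconds


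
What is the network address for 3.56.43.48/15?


IP:   00000011.00111000.00101011.00110000
Mask: 11111111.11111110.00000000.00000000
AND operation:
Net:  00000011.00111000.00000000.00000000
Network: 3.56.0.0/15


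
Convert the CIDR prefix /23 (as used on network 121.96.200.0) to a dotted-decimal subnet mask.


/23 means 23 network bits, 9 host bits
Binary: 11111111111111111111111000000000
Mask: 255.255.254.0


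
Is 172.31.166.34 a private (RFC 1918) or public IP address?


RFC 1918 private ranges:
  10.0.0.0/8 (10.0.0.0 - 10.255.255.255)
  172.16.0.0/12 (172.16.0.0 - 172.31.255.255)
  192.168.0.0/16 (192.168.0.0 - 192.168.255.255)
Private (in 172.16.0.0/12)


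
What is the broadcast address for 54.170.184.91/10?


Network: 54.128.0.0/10
Host bits = 22
Set all host bits to 1:
Broadcast: 54.191.255.255


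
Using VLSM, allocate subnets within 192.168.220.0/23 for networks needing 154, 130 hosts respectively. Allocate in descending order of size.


154 hosts -> /24 (254 usable): 192.168.220.0/24
130 hosts -> /24 (254 usable): 192.168.221.0/24
Allocation: 192.168.220.0/24 (154 hosts, 254 usable); 192.168.221.0/24 (130 hosts, 254 usable)


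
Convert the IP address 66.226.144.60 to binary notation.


66 = 01000010
226 = 11100010
144 = 10010000
60 = 00111100
Binary: 01000010.11100010.10010000.00111100


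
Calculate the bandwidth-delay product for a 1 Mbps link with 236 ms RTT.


BDP = bandwidth * RTT
= 1 Mbps * 236 ms
= 1 * 1e6 * 236 / 1000 bits
= 236000 bits
= 29500 bytes
= 28.8086 KB
BDP = 236000 bits (29500 bytes)


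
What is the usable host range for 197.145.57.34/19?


Network: 197.145.32.0
Broadcast: 197.145.63.255
First usable = network + 1
Last usable = broadcast - 1
Range: 197.145.32.1 to 197.145.63.254


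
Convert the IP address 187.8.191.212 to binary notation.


187 = 10111011
8 = 00001000
191 = 10111111
212 = 11010100
Binary: 10111011.00001000.10111111.11010100


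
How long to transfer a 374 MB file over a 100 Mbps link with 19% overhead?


Effective throughput = 100 * (1 - 19/100) = 81 Mbps
File size in Mb = 374 * 8 = 2992 Mb
Time = 2992 / 81
Time = 36.9383 seconds


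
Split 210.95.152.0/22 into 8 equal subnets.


New prefix = 22 + 3 = 25
Each subnet has 128 addresses
  210.95.152.0/25
  210.95.152.128/25
  210.95.153.0/25
  210.95.153.128/25
  210.95.154.0/25
  210.95.154.128/25
  210.95.155.0/25
  210.95.155.128/25
Subnets: 210.95.152.0/25, 210.95.152.128/25, 210.95.153.0/25, 210.95.153.128/25, 210.95.154.0/25, 210.95.154.128/25, 210.95.155.0/25, 210.95.155.128/25


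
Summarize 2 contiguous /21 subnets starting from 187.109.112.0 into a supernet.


Original prefix: /21
Number of subnets: 2 = 2^1
New prefix = 21 - 1 = 20
Supernet: 187.109.112.0/20


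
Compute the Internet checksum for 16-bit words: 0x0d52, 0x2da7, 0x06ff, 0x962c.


Sum all words (with carry folding):
+ 0x0d52 = 0x0d52
+ 0x2da7 = 0x3af9
+ 0x06ff = 0x41f8
+ 0x962c = 0xd824
One's complement: ~0xd824
Checksum = 0x27db


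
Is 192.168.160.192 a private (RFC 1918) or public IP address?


RFC 1918 private ranges:
  10.0.0.0/8 (10.0.0.0 - 10.255.255.255)
  172.16.0.0/12 (172.16.0.0 - 172.31.255.255)
  192.168.0.0/16 (192.168.0.0 - 192.168.255.255)
Private (in 192.168.0.0/16)


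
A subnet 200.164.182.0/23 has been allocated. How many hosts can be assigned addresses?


Host bits = 32 - 23 = 9
Total addresses = 2^9 = 512
Usable = total - 2 (network and broadcast)
Usable hosts: 510


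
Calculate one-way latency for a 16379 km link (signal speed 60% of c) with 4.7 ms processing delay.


Speed = 0.6 * 3e5 km/s = 180000 km/s
Propagation delay = 16379 / 180000 = 0.091 s = 90.9944 ms
Processing delay = 4.7 ms
Total one-way latency = 95.6944 ms


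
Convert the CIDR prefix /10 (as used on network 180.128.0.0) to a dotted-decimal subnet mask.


/10 means 10 network bits, 22 host bits
Binary: 11111111110000000000000000000000
Mask: 255.192.0.0


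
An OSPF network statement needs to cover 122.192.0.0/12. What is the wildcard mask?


Subnet mask: 255.240.0.0
Wildcard = 255.255.255.255 - subnet mask
255 - 255 = 0
255 - 240 = 15
255 - 0 = 255
255 - 0 = 255
Wildcard: 0.15.255.255


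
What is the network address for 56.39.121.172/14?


IP:   00111000.00100111.01111001.10101100
Mask: 11111111.11111100.00000000.00000000
AND operation:
Net:  00111000.00100100.00000000.00000000
Network: 56.36.0.0/14


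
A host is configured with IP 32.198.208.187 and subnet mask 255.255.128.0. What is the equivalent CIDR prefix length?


Binary: 11111111.11111111.10000000.00000000
Count leading 1s
Prefix: /17


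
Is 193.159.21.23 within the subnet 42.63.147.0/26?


Subnet network: 42.63.147.0
Test IP AND mask: 193.159.21.0
No, 193.159.21.23 is not in 42.63.147.0/26


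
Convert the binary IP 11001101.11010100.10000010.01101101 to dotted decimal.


11001101 = 205
11010100 = 212
10000010 = 130
01101101 = 109
IP: 205.212.130.109


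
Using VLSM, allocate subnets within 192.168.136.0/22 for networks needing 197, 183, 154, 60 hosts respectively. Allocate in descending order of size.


197 hosts -> /24 (254 usable): 192.168.136.0/24
183 hosts -> /24 (254 usable): 192.168.137.0/24
154 hosts -> /24 (254 usable): 192.168.138.0/24
60 hosts -> /26 (62 usable): 192.168.139.0/26
Allocation: 192.168.136.0/24 (197 hosts, 254 usable); 192.168.137.0/24 (183 hosts, 254 usable); 192.168.138.0/24 (154 hosts, 254 usable); 192.168.139.0/26 (60 hosts, 62 usable)


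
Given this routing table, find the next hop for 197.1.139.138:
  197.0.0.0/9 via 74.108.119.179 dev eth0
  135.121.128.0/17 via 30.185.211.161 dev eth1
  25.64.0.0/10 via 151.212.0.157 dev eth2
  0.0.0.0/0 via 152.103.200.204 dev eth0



Longest prefix match for 197.1.139.138:
  /9 197.0.0.0: MATCH
  /17 135.121.128.0: no
  /10 25.64.0.0: no
  /0 0.0.0.0: MATCH
Selected: next-hop 74.108.119.179 via eth0 (matched /9)


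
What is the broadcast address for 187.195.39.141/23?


Network: 187.195.38.0/23
Host bits = 9
Set all host bits to 1:
Broadcast: 187.195.39.255


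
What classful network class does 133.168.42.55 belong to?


First octet: 133
Binary: 10000101
10xxxxxx -> Class B (128-191)
Class B, default mask 255.255.0.0 (/16)


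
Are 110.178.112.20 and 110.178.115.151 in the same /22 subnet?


Mask: 255.255.252.0
110.178.112.20 AND mask = 110.178.112.0
110.178.115.151 AND mask = 110.178.112.0
Yes, same subnet (110.178.112.0)


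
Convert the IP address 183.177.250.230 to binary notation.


183 = 10110111
177 = 10110001
250 = 11111010
230 = 11100110
Binary: 10110111.10110001.11111010.11100110


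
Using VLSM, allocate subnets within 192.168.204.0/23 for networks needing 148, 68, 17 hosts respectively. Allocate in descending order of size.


148 hosts -> /24 (254 usable): 192.168.204.0/24
68 hosts -> /25 (126 usable): 192.168.205.0/25
17 hosts -> /27 (30 usable): 192.168.205.128/27
Allocation: 192.168.204.0/24 (148 hosts, 254 usable); 192.168.205.0/25 (68 hosts, 126 usable); 192.168.205.128/27 (17 hosts, 30 usable)


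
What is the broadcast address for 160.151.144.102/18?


Network: 160.151.128.0/18
Host bits = 14
Set all host bits to 1:
Broadcast: 160.151.191.255


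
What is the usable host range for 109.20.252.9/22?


Network: 109.20.252.0
Broadcast: 109.20.255.255
First usable = network + 1
Last usable = broadcast - 1
Range: 109.20.252.1 to 109.20.255.254


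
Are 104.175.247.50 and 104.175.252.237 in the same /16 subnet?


Mask: 255.255.0.0
104.175.247.50 AND mask = 104.175.0.0
104.175.252.237 AND mask = 104.175.0.0
Yes, same subnet (104.175.0.0)


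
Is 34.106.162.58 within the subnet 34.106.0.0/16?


Subnet network: 34.106.0.0
Test IP AND mask: 34.106.0.0
Yes, 34.106.162.58 is in 34.106.0.0/16


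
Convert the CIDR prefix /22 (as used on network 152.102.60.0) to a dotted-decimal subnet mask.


/22 means 22 network bits, 10 host bits
Binary: 11111111111111111111110000000000
Mask: 255.255.252.0


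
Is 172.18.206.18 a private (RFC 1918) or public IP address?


RFC 1918 private ranges:
  10.0.0.0/8 (10.0.0.0 - 10.255.255.255)
  172.16.0.0/12 (172.16.0.0 - 172.31.255.255)
  192.168.0.0/16 (192.168.0.0 - 192.168.255.255)
Private (in 172.16.0.0/12)


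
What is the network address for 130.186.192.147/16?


IP:   10000010.10111010.11000000.10010011
Mask: 11111111.11111111.00000000.00000000
AND operation:
Net:  10000010.10111010.00000000.00000000
Network: 130.186.0.0/16


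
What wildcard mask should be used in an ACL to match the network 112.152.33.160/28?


Subnet mask: 255.255.255.240
Wildcard = 255.255.255.255 - subnet mask
255 - 255 = 0
255 - 255 = 0
255 - 255 = 0
255 - 240 = 15
Wildcard: 0.0.0.15


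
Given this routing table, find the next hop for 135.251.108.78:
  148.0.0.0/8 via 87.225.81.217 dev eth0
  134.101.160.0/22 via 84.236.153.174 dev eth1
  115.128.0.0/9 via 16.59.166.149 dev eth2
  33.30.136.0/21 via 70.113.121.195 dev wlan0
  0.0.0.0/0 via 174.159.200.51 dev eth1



Longest prefix match for 135.251.108.78:
  /8 148.0.0.0: no
  /22 134.101.160.0: no
  /9 115.128.0.0: no
  /21 33.30.136.0: no
  /0 0.0.0.0: MATCH
Selected: next-hop 174.159.200.51 via eth1 (matched /0)


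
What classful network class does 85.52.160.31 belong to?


First octet: 85
Binary: 01010101
0xxxxxxx -> Class A (1-126)
Class A, default mask 255.0.0.0 (/8)


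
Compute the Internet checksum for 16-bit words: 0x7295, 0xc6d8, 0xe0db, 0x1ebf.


Sum all words (with carry folding):
+ 0x7295 = 0x7295
+ 0xc6d8 = 0x396e
+ 0xe0db = 0x1a4a
+ 0x1ebf = 0x3909
One's complement: ~0x3909
Checksum = 0xc6f6


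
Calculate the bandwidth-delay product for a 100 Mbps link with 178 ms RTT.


BDP = bandwidth * RTT
= 100 Mbps * 178 ms
= 100 * 1e6 * 178 / 1000 bits
= 17800000 bits
= 2225000 bytes
= 2172.8516 KB
BDP = 17800000 bits (2225000 bytes)


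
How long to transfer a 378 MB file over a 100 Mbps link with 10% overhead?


Effective throughput = 100 * (1 - 10/100) = 90 Mbps
File size in Mb = 378 * 8 = 3024 Mb
Time = 3024 / 90
Time = 33.6 seconds


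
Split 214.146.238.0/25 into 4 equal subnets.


New prefix = 25 + 2 = 27
Each subnet has 32 addresses
  214.146.238.0/27
  214.146.238.32/27
  214.146.238.64/27
  214.146.238.96/27
Subnets: 214.146.238.0/27, 214.146.238.32/27, 214.146.238.64/27, 214.146.238.96/27


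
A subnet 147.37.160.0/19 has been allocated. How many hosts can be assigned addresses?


Host bits = 32 - 19 = 13
Total addresses = 2^13 = 8192
Usable = total - 2 (network and broadcast)
Usable hosts: 8190


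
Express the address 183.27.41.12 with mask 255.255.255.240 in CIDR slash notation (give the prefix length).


Binary: 11111111.11111111.11111111.11110000
Count leading 1s
Prefix: /28


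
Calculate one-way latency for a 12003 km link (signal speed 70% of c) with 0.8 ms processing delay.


Speed = 0.7 * 3e5 km/s = 210000 km/s
Propagation delay = 12003 / 210000 = 0.0572 s = 57.1571 ms
Processing delay = 0.8 ms
Total one-way latency = 57.9571 ms


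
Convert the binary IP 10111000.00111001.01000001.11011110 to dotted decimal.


10111000 = 184
00111001 = 57
01000001 = 65
11011110 = 222
IP: 184.57.65.222


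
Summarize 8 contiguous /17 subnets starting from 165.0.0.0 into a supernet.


Original prefix: /17
Number of subnets: 8 = 2^3
New prefix = 17 - 3 = 14
Supernet: 165.0.0.0/14


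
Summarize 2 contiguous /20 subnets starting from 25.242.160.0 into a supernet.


Original prefix: /20
Number of subnets: 2 = 2^1
New prefix = 20 - 1 = 19
Supernet: 25.242.160.0/19


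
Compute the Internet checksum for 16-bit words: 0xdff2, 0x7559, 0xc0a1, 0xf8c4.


Sum all words (with carry folding):
+ 0xdff2 = 0xdff2
+ 0x7559 = 0x554c
+ 0xc0a1 = 0x15ee
+ 0xf8c4 = 0x0eb3
One's complement: ~0x0eb3
Checksum = 0xf14c


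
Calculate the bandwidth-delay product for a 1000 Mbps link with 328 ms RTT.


BDP = bandwidth * RTT
= 1000 Mbps * 328 ms
= 1000 * 1e6 * 328 / 1000 bits
= 328000000 bits
= 41000000 bytes
= 40039.0625 KB
BDP = 328000000 bits (41000000 bytes)


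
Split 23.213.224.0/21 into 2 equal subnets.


New prefix = 21 + 1 = 22
Each subnet has 1024 addresses
  23.213.224.0/22
  23.213.228.0/22
Subnets: 23.213.224.0/22, 23.213.228.0/22


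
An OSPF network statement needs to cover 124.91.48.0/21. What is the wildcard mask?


Subnet mask: 255.255.248.0
Wildcard = 255.255.255.255 - subnet mask
255 - 255 = 0
255 - 255 = 0
255 - 248 = 7
255 - 0 = 255
Wildcard: 0.0.7.255


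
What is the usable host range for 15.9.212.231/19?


Network: 15.9.192.0
Broadcast: 15.9.223.255
First usable = network + 1
Last usable = broadcast - 1
Range: 15.9.192.1 to 15.9.223.254


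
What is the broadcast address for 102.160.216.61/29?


Network: 102.160.216.56/29
Host bits = 3
Set all host bits to 1:
Broadcast: 102.160.216.63


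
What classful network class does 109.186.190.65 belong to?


First octet: 109
Binary: 01101101
0xxxxxxx -> Class A (1-126)
Class A, default mask 255.0.0.0 (/8)


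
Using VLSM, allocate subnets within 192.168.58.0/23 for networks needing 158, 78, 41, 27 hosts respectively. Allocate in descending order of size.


158 hosts -> /24 (254 usable): 192.168.58.0/24
78 hosts -> /25 (126 usable): 192.168.59.0/25
41 hosts -> /26 (62 usable): 192.168.59.128/26
27 hosts -> /27 (30 usable): 192.168.59.192/27
Allocation: 192.168.58.0/24 (158 hosts, 254 usable); 192.168.59.0/25 (78 hosts, 126 usable); 192.168.59.128/26 (41 hosts, 62 usable); 192.168.59.192/27 (27 hosts, 30 usable)


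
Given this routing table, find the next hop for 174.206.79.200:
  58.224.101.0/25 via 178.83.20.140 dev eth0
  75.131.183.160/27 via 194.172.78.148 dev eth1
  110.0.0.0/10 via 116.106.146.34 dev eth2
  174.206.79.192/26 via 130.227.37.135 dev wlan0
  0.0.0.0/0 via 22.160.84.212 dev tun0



Longest prefix match for 174.206.79.200:
  /25 58.224.101.0: no
  /27 75.131.183.160: no
  /10 110.0.0.0: no
  /26 174.206.79.192: MATCH
  /0 0.0.0.0: MATCH
Selected: next-hop 130.227.37.135 via wlan0 (matched /26)


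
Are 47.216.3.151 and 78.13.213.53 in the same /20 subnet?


Mask: 255.255.240.0
47.216.3.151 AND mask = 47.216.0.0
78.13.213.53 AND mask = 78.13.208.0
No, different subnets (47.216.0.0 vs 78.13.208.0)


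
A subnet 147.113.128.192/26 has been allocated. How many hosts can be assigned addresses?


Host bits = 32 - 26 = 6
Total addresses = 2^6 = 64
Usable = total - 2 (network and broadcast)
Usable hosts: 62


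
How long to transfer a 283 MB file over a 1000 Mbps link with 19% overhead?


Effective throughput = 1000 * (1 - 19/100) = 810 Mbps
File size in Mb = 283 * 8 = 2264 Mb
Time = 2264 / 810
Time = 2.7951 seconds


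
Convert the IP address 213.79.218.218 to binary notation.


213 = 11010101
79 = 01001111
218 = 11011010
218 = 11011010
Binary: 11010101.01001111.11011010.11011010


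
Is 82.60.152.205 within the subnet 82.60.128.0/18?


Subnet network: 82.60.128.0
Test IP AND mask: 82.60.128.0
Yes, 82.60.152.205 is in 82.60.128.0/18


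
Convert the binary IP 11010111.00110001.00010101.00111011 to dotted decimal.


11010111 = 215
00110001 = 49
00010101 = 21
00111011 = 59
IP: 215.49.21.59


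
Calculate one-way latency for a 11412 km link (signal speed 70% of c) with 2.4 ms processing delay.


Speed = 0.7 * 3e5 km/s = 210000 km/s
Propagation delay = 11412 / 210000 = 0.0543 s = 54.3429 ms
Processing delay = 2.4 ms
Total one-way latency = 56.7429 ms


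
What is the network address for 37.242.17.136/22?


IP:   00100101.11110010.00010001.10001000
Mask: 11111111.11111111.11111100.00000000
AND operation:
Net:  00100101.11110010.00010000.00000000
Network: 37.242.16.0/22


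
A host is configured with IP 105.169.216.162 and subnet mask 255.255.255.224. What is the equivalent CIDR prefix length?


Binary: 11111111.11111111.11111111.11100000
Count leading 1s
Prefix: /27


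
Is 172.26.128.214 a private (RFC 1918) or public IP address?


RFC 1918 private ranges:
  10.0.0.0/8 (10.0.0.0 - 10.255.255.255)
  172.16.0.0/12 (172.16.0.0 - 172.31.255.255)
  192.168.0.0/16 (192.168.0.0 - 192.168.255.255)
Private (in 172.16.0.0/12)


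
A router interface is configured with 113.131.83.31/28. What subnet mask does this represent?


/28 means 28 network bits, 4 host bits
Binary: 11111111111111111111111111110000
Mask: 255.255.255.240


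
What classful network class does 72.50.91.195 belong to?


First octet: 72
Binary: 01001000
0xxxxxxx -> Class A (1-126)
Class A, default mask 255.0.0.0 (/8)


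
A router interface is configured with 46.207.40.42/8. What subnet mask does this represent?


/8 means 8 network bits, 24 host bits
Binary: 11111111000000000000000000000000
Mask: 255.0.0.0


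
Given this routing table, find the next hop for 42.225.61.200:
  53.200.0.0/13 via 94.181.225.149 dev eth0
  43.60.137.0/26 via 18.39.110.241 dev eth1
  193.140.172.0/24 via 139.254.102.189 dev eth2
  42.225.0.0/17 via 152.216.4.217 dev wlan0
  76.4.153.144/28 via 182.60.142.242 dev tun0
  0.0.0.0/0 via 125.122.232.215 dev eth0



Longest prefix match for 42.225.61.200:
  /13 53.200.0.0: no
  /26 43.60.137.0: no
  /24 193.140.172.0: no
  /17 42.225.0.0: MATCH
  /28 76.4.153.144: no
  /0 0.0.0.0: MATCH
Selected: next-hop 152.216.4.217 via wlan0 (matched /17)


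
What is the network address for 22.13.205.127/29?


IP:   00010110.00001101.11001101.01111111
Mask: 11111111.11111111.11111111.11111000
AND operation:
Net:  00010110.00001101.11001101.01111000
Network: 22.13.205.120/29


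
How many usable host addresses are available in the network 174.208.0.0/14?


Host bits = 32 - 14 = 18
Total addresses = 2^18 = 262144
Usable = total - 2 (network and broadcast)
Usable hosts: 262142


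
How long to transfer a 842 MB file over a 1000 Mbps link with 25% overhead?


Effective throughput = 1000 * (1 - 25/100) = 750 Mbps
File size in Mb = 842 * 8 = 6736 Mb
Time = 6736 / 750
Time = 8.9813 seconds


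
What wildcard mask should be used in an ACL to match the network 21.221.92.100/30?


Subnet mask: 255.255.255.252
Wildcard = 255.255.255.255 - subnet mask
255 - 255 = 0
255 - 255 = 0
255 - 255 = 0
255 - 252 = 3
Wildcard: 0.0.0.3


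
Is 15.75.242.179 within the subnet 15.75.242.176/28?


Subnet network: 15.75.242.176
Test IP AND mask: 15.75.242.176
Yes, 15.75.242.179 is in 15.75.242.176/28


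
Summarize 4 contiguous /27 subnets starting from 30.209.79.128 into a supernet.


Original prefix: /27
Number of subnets: 4 = 2^2
New prefix = 27 - 2 = 25
Supernet: 30.209.79.128/25


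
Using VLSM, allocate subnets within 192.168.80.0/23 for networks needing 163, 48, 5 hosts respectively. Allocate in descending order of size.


163 hosts -> /24 (254 usable): 192.168.80.0/24
48 hosts -> /26 (62 usable): 192.168.81.0/26
5 hosts -> /29 (6 usable): 192.168.81.64/29
Allocation: 192.168.80.0/24 (163 hosts, 254 usable); 192.168.81.0/26 (48 hosts, 62 usable); 192.168.81.64/29 (5 hosts, 6 usable)


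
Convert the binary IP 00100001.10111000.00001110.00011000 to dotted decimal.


00100001 = 33
10111000 = 184
00001110 = 14
00011000 = 24
IP: 33.184.14.24


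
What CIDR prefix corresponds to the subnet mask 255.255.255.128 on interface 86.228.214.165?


Binary: 11111111.11111111.11111111.10000000
Count leading 1s
Prefix: /25


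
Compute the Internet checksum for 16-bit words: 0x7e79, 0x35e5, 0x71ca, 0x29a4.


Sum all words (with carry folding):
+ 0x7e79 = 0x7e79
+ 0x35e5 = 0xb45e
+ 0x71ca = 0x2629
+ 0x29a4 = 0x4fcd
One's complement: ~0x4fcd
Checksum = 0xb032


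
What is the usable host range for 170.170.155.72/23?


Network: 170.170.154.0
Broadcast: 170.170.155.255
First usable = network + 1
Last usable = broadcast - 1
Range: 170.170.154.1 to 170.170.155.254


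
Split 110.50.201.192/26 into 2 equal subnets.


New prefix = 26 + 1 = 27
Each subnet has 32 addresses
  110.50.201.192/27
  110.50.201.224/27
Subnets: 110.50.201.192/27, 110.50.201.224/27


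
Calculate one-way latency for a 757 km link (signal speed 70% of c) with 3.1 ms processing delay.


Speed = 0.7 * 3e5 km/s = 210000 km/s
Propagation delay = 757 / 210000 = 0.0036 s = 3.6048 ms
Processing delay = 3.1 ms
Total one-way latency = 6.7048 ms


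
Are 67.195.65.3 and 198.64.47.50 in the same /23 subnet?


Mask: 255.255.254.0
67.195.65.3 AND mask = 67.195.64.0
198.64.47.50 AND mask = 198.64.46.0
No, different subnets (67.195.64.0 vs 198.64.46.0)


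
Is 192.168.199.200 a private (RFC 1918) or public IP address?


RFC 1918 private ranges:
  10.0.0.0/8 (10.0.0.0 - 10.255.255.255)
  172.16.0.0/12 (172.16.0.0 - 172.31.255.255)
  192.168.0.0/16 (192.168.0.0 - 192.168.255.255)
Private (in 192.168.0.0/16)


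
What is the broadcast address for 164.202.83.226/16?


Network: 164.202.0.0/16
Host bits = 16
Set all host bits to 1:
Broadcast: 164.202.255.255


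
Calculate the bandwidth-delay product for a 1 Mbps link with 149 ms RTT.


BDP = bandwidth * RTT
= 1 Mbps * 149 ms
= 1 * 1e6 * 149 / 1000 bits
= 149000 bits
= 18625 bytes
= 18.1885 KB
BDP = 149000 bits (18625 bytes)


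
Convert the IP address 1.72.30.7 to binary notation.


1 = 00000001
72 = 01001000
30 = 00011110
7 = 00000111
Binary: 00000001.01001000.00011110.00000111


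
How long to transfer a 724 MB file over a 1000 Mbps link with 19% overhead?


Effective throughput = 1000 * (1 - 19/100) = 810 Mbps
File size in Mb = 724 * 8 = 5792 Mb
Time = 5792 / 810
Time = 7.1506 seconds


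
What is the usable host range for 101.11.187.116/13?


Network: 101.8.0.0
Broadcast: 101.15.255.255
First usable = network + 1
Last usable = broadcast - 1
Range: 101.8.0.1 to 101.15.255.254


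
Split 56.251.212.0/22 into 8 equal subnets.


New prefix = 22 + 3 = 25
Each subnet has 128 addresses
  56.251.212.0/25
  56.251.212.128/25
  56.251.213.0/25
  56.251.213.128/25
  56.251.214.0/25
  56.251.214.128/25
  56.251.215.0/25
  56.251.215.128/25
Subnets: 56.251.212.0/25, 56.251.212.128/25, 56.251.213.0/25, 56.251.213.128/25, 56.251.214.0/25, 56.251.214.128/25, 56.251.215.0/25, 56.251.215.128/25


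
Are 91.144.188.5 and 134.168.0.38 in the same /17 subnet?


Mask: 255.255.128.0
91.144.188.5 AND mask = 91.144.128.0
134.168.0.38 AND mask = 134.168.0.0
No, different subnets (91.144.128.0 vs 134.168.0.0)


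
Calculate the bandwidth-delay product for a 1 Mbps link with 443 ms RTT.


BDP = bandwidth * RTT
= 1 Mbps * 443 ms
= 1 * 1e6 * 443 / 1000 bits
= 443000 bits
= 55375 bytes
= 54.0771 KB
BDP = 443000 bits (55375 bytes)


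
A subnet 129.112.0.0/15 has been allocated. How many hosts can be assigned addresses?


Host bits = 32 - 15 = 17
Total addresses = 2^17 = 131072
Usable = total - 2 (network and broadcast)
Usable hosts: 131070


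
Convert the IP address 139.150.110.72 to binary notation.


139 = 10001011
150 = 10010110
110 = 01101110
72 = 01001000
Binary: 10001011.10010110.01101110.01001000


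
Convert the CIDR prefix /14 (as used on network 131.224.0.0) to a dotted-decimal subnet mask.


/14 means 14 network bits, 18 host bits
Binary: 11111111111111000000000000000000
Mask: 255.252.0.0


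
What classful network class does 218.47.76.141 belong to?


First octet: 218
Binary: 11011010
110xxxxx -> Class C (192-223)
Class C, default mask 255.255.255.0 (/24)


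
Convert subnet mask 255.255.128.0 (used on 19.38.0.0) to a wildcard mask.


Subnet mask: 255.255.128.0
Wildcard = 255.255.255.255 - subnet mask
255 - 255 = 0
255 - 255 = 0
255 - 128 = 127
255 - 0 = 255
Wildcard: 0.0.127.255


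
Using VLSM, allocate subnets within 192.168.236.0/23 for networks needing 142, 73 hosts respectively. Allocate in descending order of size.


142 hosts -> /24 (254 usable): 192.168.236.0/24
73 hosts -> /25 (126 usable): 192.168.237.0/25
Allocation: 192.168.236.0/24 (142 hosts, 254 usable); 192.168.237.0/25 (73 hosts, 126 usable)


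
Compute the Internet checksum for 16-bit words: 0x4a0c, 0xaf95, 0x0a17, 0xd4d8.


Sum all words (with carry folding):
+ 0x4a0c = 0x4a0c
+ 0xaf95 = 0xf9a1
+ 0x0a17 = 0x03b9
+ 0xd4d8 = 0xd891
One's complement: ~0xd891
Checksum = 0x276e


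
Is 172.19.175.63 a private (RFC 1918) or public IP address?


RFC 1918 private ranges:
  10.0.0.0/8 (10.0.0.0 - 10.255.255.255)
  172.16.0.0/12 (172.16.0.0 - 172.31.255.255)
  192.168.0.0/16 (192.168.0.0 - 192.168.255.255)
Private (in 172.16.0.0/12)


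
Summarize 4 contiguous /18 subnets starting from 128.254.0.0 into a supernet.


Original prefix: /18
Number of subnets: 4 = 2^2
New prefix = 18 - 2 = 16
Supernet: 128.254.0.0/16


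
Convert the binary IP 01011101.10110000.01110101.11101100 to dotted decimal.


01011101 = 93
10110000 = 176
01110101 = 117
11101100 = 236
IP: 93.176.117.236


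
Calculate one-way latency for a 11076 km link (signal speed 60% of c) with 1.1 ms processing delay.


Speed = 0.6 * 3e5 km/s = 180000 km/s
Propagation delay = 11076 / 180000 = 0.0615 s = 61.5333 ms
Processing delay = 1.1 ms
Total one-way latency = 62.6333 ms


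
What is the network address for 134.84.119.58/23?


IP:   10000110.01010100.01110111.00111010
Mask: 11111111.11111111.11111110.00000000
AND operation:
Net:  10000110.01010100.01110110.00000000
Network: 134.84.118.0/23


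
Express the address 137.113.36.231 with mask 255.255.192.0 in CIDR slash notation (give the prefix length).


Binary: 11111111.11111111.11000000.00000000
Count leading 1s
Prefix: /18


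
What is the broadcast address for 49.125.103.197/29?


Network: 49.125.103.192/29
Host bits = 3
Set all host bits to 1:
Broadcast: 49.125.103.199


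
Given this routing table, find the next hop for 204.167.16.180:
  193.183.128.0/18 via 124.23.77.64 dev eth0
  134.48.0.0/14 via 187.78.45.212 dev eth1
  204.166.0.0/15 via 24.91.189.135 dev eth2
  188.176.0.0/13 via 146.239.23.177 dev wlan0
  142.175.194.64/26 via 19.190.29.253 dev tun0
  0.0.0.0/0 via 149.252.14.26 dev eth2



Longest prefix match for 204.167.16.180:
  /18 193.183.128.0: no
  /14 134.48.0.0: no
  /15 204.166.0.0: MATCH
  /13 188.176.0.0: no
  /26 142.175.194.64: no
  /0 0.0.0.0: MATCH
Selected: next-hop 24.91.189.135 via eth2 (matched /15)


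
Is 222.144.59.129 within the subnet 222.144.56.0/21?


Subnet network: 222.144.56.0
Test IP AND mask: 222.144.56.0
Yes, 222.144.59.129 is in 222.144.56.0/21


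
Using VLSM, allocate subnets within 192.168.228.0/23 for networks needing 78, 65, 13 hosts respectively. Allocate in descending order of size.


78 hosts -> /25 (126 usable): 192.168.228.0/25
65 hosts -> /25 (126 usable): 192.168.228.128/25
13 hosts -> /28 (14 usable): 192.168.229.0/28
Allocation: 192.168.228.0/25 (78 hosts, 126 usable); 192.168.228.128/25 (65 hosts, 126 usable); 192.168.229.0/28 (13 hosts, 14 usable)


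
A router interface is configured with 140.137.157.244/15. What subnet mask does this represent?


/15 means 15 network bits, 17 host bits
Binary: 11111111111111100000000000000000
Mask: 255.254.0.0


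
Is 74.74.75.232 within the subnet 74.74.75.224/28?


Subnet network: 74.74.75.224
Test IP AND mask: 74.74.75.224
Yes, 74.74.75.232 is in 74.74.75.224/28


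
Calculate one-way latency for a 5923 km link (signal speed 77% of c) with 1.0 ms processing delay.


Speed = 0.77 * 3e5 km/s = 231000 km/s
Propagation delay = 5923 / 231000 = 0.0256 s = 25.6407 ms
Processing delay = 1.0 ms
Total one-way latency = 26.6407 ms


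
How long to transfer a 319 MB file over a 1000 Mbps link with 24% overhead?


Effective throughput = 1000 * (1 - 24/100) = 760 Mbps
File size in Mb = 319 * 8 = 2552 Mb
Time = 2552 / 760
Time = 3.3579 seconds


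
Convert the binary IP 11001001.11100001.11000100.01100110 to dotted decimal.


11001001 = 201
11100001 = 225
11000100 = 196
01100110 = 102
IP: 201.225.196.102


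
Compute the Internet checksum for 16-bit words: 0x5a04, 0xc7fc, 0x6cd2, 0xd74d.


Sum all words (with carry folding):
+ 0x5a04 = 0x5a04
+ 0xc7fc = 0x2201
+ 0x6cd2 = 0x8ed3
+ 0xd74d = 0x6621
One's complement: ~0x6621
Checksum = 0x99de


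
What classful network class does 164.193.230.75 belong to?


First octet: 164
Binary: 10100100
10xxxxxx -> Class B (128-191)
Class B, default mask 255.255.0.0 (/16)


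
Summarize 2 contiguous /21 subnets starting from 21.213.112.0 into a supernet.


Original prefix: /21
Number of subnets: 2 = 2^1
New prefix = 21 - 1 = 20
Supernet: 21.213.112.0/20


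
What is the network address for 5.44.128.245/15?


IP:   00000101.00101100.10000000.11110101
Mask: 11111111.11111110.00000000.00000000
AND operation:
Net:  00000101.00101100.00000000.00000000
Network: 5.44.0.0/15


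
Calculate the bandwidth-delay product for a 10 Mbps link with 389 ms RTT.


BDP = bandwidth * RTT
= 10 Mbps * 389 ms
= 10 * 1e6 * 389 / 1000 bits
= 3890000 bits
= 486250 bytes
= 474.8535 KB
BDP = 3890000 bits (486250 bytes)


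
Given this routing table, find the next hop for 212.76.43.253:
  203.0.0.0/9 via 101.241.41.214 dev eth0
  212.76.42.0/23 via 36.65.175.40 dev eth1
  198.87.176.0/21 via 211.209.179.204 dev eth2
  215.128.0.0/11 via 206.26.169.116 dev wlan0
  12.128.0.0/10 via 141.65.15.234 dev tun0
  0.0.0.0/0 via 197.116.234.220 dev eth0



Longest prefix match for 212.76.43.253:
  /9 203.0.0.0: no
  /23 212.76.42.0: MATCH
  /21 198.87.176.0: no
  /11 215.128.0.0: no
  /10 12.128.0.0: no
  /0 0.0.0.0: MATCH
Selected: next-hop 36.65.175.40 via eth1 (matched /23)


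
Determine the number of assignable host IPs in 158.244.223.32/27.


Host bits = 32 - 27 = 5
Total addresses = 2^5 = 32
Usable = total - 2 (network and broadcast)
Usable hosts: 30


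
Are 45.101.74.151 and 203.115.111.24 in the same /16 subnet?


Mask: 255.255.0.0
45.101.74.151 AND mask = 45.101.0.0
203.115.111.24 AND mask = 203.115.0.0
No, different subnets (45.101.0.0 vs 203.115.0.0)


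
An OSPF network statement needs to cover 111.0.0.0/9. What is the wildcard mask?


Subnet mask: 255.128.0.0
Wildcard = 255.255.255.255 - subnet mask
255 - 255 = 0
255 - 128 = 127
255 - 0 = 255
255 - 0 = 255
Wildcard: 0.127.255.255


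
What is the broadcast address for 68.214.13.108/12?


Network: 68.208.0.0/12
Host bits = 20
Set all host bits to 1:
Broadcast: 68.223.255.255


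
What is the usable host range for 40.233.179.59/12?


Network: 40.224.0.0
Broadcast: 40.239.255.255
First usable = network + 1
Last usable = broadcast - 1
Range: 40.224.0.1 to 40.239.255.254


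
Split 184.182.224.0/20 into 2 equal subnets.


New prefix = 20 + 1 = 21
Each subnet has 2048 addresses
  184.182.224.0/21
  184.182.232.0/21
Subnets: 184.182.224.0/21, 184.182.232.0/21


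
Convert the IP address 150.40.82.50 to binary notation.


150 = 10010110
40 = 00101000
82 = 01010010
50 = 00110010
Binary: 10010110.00101000.01010010.00110010


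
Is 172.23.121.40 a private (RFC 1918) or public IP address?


RFC 1918 private ranges:
  10.0.0.0/8 (10.0.0.0 - 10.255.255.255)
  172.16.0.0/12 (172.16.0.0 - 172.31.255.255)
  192.168.0.0/16 (192.168.0.0 - 192.168.255.255)
Private (in 172.16.0.0/12)


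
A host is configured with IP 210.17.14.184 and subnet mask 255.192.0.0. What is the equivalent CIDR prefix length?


Binary: 11111111.11000000.00000000.00000000
Count leading 1s
Prefix: /10


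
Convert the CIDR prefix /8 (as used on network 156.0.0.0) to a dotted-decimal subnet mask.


/8 means 8 network bits, 24 host bits
Binary: 11111111000000000000000000000000
Mask: 255.0.0.0


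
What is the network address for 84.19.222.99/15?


IP:   01010100.00010011.11011110.01100011
Mask: 11111111.11111110.00000000.00000000
AND operation:
Net:  01010100.00010010.00000000.00000000
Network: 84.18.0.0/15


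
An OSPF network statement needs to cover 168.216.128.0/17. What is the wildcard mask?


Subnet mask: 255.255.128.0
Wildcard = 255.255.255.255 - subnet mask
255 - 255 = 0
255 - 255 = 0
255 - 128 = 127
255 - 0 = 255
Wildcard: 0.0.127.255


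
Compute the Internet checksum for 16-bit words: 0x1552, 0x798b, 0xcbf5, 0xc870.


Sum all words (with carry folding):
+ 0x1552 = 0x1552
+ 0x798b = 0x8edd
+ 0xcbf5 = 0x5ad3
+ 0xc870 = 0x2344
One's complement: ~0x2344
Checksum = 0xdcbb


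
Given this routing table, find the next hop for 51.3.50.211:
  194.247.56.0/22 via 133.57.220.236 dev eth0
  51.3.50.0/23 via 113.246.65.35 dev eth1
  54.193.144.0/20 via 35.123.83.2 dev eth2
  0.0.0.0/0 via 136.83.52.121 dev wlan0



Longest prefix match for 51.3.50.211:
  /22 194.247.56.0: no
  /23 51.3.50.0: MATCH
  /20 54.193.144.0: no
  /0 0.0.0.0: MATCH
Selected: next-hop 113.246.65.35 via eth1 (matched /23)


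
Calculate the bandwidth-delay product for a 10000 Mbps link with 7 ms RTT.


BDP = bandwidth * RTT
= 10000 Mbps * 7 ms
= 10000 * 1e6 * 7 / 1000 bits
= 70000000 bits
= 8750000 bytes
= 8544.9219 KB
BDP = 70000000 bits (8750000 bytes)


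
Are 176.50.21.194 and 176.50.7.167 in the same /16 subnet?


Mask: 255.255.0.0
176.50.21.194 AND mask = 176.50.0.0
176.50.7.167 AND mask = 176.50.0.0
Yes, same subnet (176.50.0.0)


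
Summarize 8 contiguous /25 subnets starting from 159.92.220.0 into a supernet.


Original prefix: /25
Number of subnets: 8 = 2^3
New prefix = 25 - 3 = 22
Supernet: 159.92.220.0/22


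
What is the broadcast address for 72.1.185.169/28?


Network: 72.1.185.160/28
Host bits = 4
Set all host bits to 1:
Broadcast: 72.1.185.175


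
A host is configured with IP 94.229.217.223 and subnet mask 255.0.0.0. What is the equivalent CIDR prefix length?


Binary: 11111111.00000000.00000000.00000000
Count leading 1s
Prefix: /8
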